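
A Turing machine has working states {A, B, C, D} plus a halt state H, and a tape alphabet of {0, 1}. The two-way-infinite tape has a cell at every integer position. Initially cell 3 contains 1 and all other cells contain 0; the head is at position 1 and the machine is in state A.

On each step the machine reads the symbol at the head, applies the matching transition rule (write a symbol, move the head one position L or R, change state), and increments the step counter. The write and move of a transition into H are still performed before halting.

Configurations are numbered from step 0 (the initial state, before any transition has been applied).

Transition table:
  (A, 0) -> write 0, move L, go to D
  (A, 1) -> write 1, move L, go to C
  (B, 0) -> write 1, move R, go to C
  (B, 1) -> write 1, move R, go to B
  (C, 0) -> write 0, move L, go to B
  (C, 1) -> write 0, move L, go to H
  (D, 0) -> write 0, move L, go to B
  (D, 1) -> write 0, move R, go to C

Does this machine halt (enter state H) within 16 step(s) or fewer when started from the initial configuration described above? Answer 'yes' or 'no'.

Answer: yes

Derivation:
Step 1: in state A at pos 1, read 0 -> (A,0)->write 0,move L,goto D. Now: state=D, head=0, tape[-1..4]=000010 (head:  ^)
Step 2: in state D at pos 0, read 0 -> (D,0)->write 0,move L,goto B. Now: state=B, head=-1, tape[-2..4]=0000010 (head:  ^)
Step 3: in state B at pos -1, read 0 -> (B,0)->write 1,move R,goto C. Now: state=C, head=0, tape[-2..4]=0100010 (head:   ^)
Step 4: in state C at pos 0, read 0 -> (C,0)->write 0,move L,goto B. Now: state=B, head=-1, tape[-2..4]=0100010 (head:  ^)
Step 5: in state B at pos -1, read 1 -> (B,1)->write 1,move R,goto B. Now: state=B, head=0, tape[-2..4]=0100010 (head:   ^)
Step 6: in state B at pos 0, read 0 -> (B,0)->write 1,move R,goto C. Now: state=C, head=1, tape[-2..4]=0110010 (head:    ^)
Step 7: in state C at pos 1, read 0 -> (C,0)->write 0,move L,goto B. Now: state=B, head=0, tape[-2..4]=0110010 (head:   ^)
Step 8: in state B at pos 0, read 1 -> (B,1)->write 1,move R,goto B. Now: state=B, head=1, tape[-2..4]=0110010 (head:    ^)
Step 9: in state B at pos 1, read 0 -> (B,0)->write 1,move R,goto C. Now: state=C, head=2, tape[-2..4]=0111010 (head:     ^)
Step 10: in state C at pos 2, read 0 -> (C,0)->write 0,move L,goto B. Now: state=B, head=1, tape[-2..4]=0111010 (head:    ^)
Step 11: in state B at pos 1, read 1 -> (B,1)->write 1,move R,goto B. Now: state=B, head=2, tape[-2..4]=0111010 (head:     ^)
Step 12: in state B at pos 2, read 0 -> (B,0)->write 1,move R,goto C. Now: state=C, head=3, tape[-2..4]=0111110 (head:      ^)
Step 13: in state C at pos 3, read 1 -> (C,1)->write 0,move L,goto H. Now: state=H, head=2, tape[-2..4]=0111100 (head:     ^)
State H reached at step 13; 13 <= 16 -> yes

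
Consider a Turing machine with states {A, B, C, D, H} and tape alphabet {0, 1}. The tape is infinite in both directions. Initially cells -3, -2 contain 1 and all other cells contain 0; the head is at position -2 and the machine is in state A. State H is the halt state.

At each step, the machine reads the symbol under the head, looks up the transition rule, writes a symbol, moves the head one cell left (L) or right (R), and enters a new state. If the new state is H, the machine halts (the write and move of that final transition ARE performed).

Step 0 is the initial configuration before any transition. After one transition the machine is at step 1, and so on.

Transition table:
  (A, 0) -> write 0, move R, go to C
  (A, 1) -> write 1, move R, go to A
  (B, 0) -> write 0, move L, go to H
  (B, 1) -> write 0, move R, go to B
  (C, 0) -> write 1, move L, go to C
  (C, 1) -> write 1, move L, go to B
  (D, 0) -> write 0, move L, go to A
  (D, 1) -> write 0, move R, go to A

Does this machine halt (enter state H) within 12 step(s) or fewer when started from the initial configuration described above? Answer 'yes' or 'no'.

Answer: yes

Derivation:
Step 1: in state A at pos -2, read 1 -> (A,1)->write 1,move R,goto A. Now: state=A, head=-1, tape[-4..0]=01100 (head:    ^)
Step 2: in state A at pos -1, read 0 -> (A,0)->write 0,move R,goto C. Now: state=C, head=0, tape[-4..1]=011000 (head:     ^)
Step 3: in state C at pos 0, read 0 -> (C,0)->write 1,move L,goto C. Now: state=C, head=-1, tape[-4..1]=011010 (head:    ^)
Step 4: in state C at pos -1, read 0 -> (C,0)->write 1,move L,goto C. Now: state=C, head=-2, tape[-4..1]=011110 (head:   ^)
Step 5: in state C at pos -2, read 1 -> (C,1)->write 1,move L,goto B. Now: state=B, head=-3, tape[-4..1]=011110 (head:  ^)
Step 6: in state B at pos -3, read 1 -> (B,1)->write 0,move R,goto B. Now: state=B, head=-2, tape[-4..1]=001110 (head:   ^)
Step 7: in state B at pos -2, read 1 -> (B,1)->write 0,move R,goto B. Now: state=B, head=-1, tape[-4..1]=000110 (head:    ^)
Step 8: in state B at pos -1, read 1 -> (B,1)->write 0,move R,goto B. Now: state=B, head=0, tape[-4..1]=000010 (head:     ^)
Step 9: in state B at pos 0, read 1 -> (B,1)->write 0,move R,goto B. Now: state=B, head=1, tape[-4..2]=0000000 (head:      ^)
Step 10: in state B at pos 1, read 0 -> (B,0)->write 0,move L,goto H. Now: state=H, head=0, tape[-4..2]=0000000 (head:     ^)
State H reached at step 10; 10 <= 12 -> yes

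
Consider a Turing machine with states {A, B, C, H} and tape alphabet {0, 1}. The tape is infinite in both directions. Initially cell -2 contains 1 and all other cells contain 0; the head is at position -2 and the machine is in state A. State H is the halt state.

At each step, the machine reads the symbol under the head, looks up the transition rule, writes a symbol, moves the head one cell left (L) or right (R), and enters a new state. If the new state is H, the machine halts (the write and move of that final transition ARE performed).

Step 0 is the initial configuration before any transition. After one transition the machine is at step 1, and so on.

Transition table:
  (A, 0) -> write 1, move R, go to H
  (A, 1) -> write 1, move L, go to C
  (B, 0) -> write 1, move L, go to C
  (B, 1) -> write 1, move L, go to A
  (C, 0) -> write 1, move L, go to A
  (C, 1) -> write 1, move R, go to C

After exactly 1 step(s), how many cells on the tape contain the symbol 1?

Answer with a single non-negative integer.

Answer: 1

Derivation:
Step 1: in state A at pos -2, read 1 -> (A,1)->write 1,move L,goto C. Now: state=C, head=-3, tape[-4..-1]=0010 (head:  ^)
Cells containing 1 after step 1: {-2} -> 1 cell(s)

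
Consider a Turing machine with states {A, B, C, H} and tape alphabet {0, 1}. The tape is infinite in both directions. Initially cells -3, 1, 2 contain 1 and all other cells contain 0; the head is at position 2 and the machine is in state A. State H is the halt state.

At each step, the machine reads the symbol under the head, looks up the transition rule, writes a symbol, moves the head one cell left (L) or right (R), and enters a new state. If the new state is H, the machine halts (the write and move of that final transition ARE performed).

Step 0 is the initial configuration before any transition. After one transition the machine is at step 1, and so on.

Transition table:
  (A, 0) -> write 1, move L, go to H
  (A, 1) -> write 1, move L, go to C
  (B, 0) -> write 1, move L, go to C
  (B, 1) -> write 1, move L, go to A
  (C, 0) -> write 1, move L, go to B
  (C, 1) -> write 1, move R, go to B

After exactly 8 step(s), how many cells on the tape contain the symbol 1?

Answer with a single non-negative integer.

Answer: 6

Derivation:
Step 1: in state A at pos 2, read 1 -> (A,1)->write 1,move L,goto C. Now: state=C, head=1, tape[-4..3]=01000110 (head:      ^)
Step 2: in state C at pos 1, read 1 -> (C,1)->write 1,move R,goto B. Now: state=B, head=2, tape[-4..3]=01000110 (head:       ^)
Step 3: in state B at pos 2, read 1 -> (B,1)->write 1,move L,goto A. Now: state=A, head=1, tape[-4..3]=01000110 (head:      ^)
Step 4: in state A at pos 1, read 1 -> (A,1)->write 1,move L,goto C. Now: state=C, head=0, tape[-4..3]=01000110 (head:     ^)
Step 5: in state C at pos 0, read 0 -> (C,0)->write 1,move L,goto B. Now: state=B, head=-1, tape[-4..3]=01001110 (head:    ^)
Step 6: in state B at pos -1, read 0 -> (B,0)->write 1,move L,goto C. Now: state=C, head=-2, tape[-4..3]=01011110 (head:   ^)
Step 7: in state C at pos -2, read 0 -> (C,0)->write 1,move L,goto B. Now: state=B, head=-3, tape[-4..3]=01111110 (head:  ^)
Step 8: in state B at pos -3, read 1 -> (B,1)->write 1,move L,goto A. Now: state=A, head=-4, tape[-5..3]=001111110 (head:  ^)
Cells containing 1 after step 8: {-3, -2, -1, 0, 1, 2} -> 6 cell(s)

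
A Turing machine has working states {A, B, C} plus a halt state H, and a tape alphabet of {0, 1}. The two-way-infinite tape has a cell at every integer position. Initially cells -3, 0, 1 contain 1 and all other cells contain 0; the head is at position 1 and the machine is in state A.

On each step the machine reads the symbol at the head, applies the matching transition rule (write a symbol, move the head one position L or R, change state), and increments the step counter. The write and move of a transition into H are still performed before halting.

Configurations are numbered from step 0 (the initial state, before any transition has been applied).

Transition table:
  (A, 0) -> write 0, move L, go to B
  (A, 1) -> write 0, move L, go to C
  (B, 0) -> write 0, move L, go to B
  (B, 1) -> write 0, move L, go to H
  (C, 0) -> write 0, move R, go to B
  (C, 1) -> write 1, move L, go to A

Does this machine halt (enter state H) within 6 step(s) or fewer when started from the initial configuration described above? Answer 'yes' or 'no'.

Answer: yes

Derivation:
Step 1: in state A at pos 1, read 1 -> (A,1)->write 0,move L,goto C. Now: state=C, head=0, tape[-4..2]=0100100 (head:     ^)
Step 2: in state C at pos 0, read 1 -> (C,1)->write 1,move L,goto A. Now: state=A, head=-1, tape[-4..2]=0100100 (head:    ^)
Step 3: in state A at pos -1, read 0 -> (A,0)->write 0,move L,goto B. Now: state=B, head=-2, tape[-4..2]=0100100 (head:   ^)
Step 4: in state B at pos -2, read 0 -> (B,0)->write 0,move L,goto B. Now: state=B, head=-3, tape[-4..2]=0100100 (head:  ^)
Step 5: in state B at pos -3, read 1 -> (B,1)->write 0,move L,goto H. Now: state=H, head=-4, tape[-5..2]=00000100 (head:  ^)
State H reached at step 5; 5 <= 6 -> yes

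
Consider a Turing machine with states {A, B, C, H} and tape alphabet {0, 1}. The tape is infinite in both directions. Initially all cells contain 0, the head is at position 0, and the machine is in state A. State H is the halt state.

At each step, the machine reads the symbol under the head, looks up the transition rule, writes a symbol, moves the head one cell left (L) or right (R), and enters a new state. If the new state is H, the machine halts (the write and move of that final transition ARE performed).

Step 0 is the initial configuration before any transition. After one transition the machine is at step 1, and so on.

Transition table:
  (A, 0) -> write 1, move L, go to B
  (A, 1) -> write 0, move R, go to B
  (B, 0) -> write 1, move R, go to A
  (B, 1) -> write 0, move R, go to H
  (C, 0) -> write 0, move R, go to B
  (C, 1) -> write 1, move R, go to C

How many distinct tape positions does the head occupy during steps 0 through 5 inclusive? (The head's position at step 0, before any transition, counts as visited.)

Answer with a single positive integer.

Step 1: in state A at pos 0, read 0 -> (A,0)->write 1,move L,goto B. Now: state=B, head=-1, tape[-2..1]=0010 (head:  ^)
Step 2: in state B at pos -1, read 0 -> (B,0)->write 1,move R,goto A. Now: state=A, head=0, tape[-2..1]=0110 (head:   ^)
Step 3: in state A at pos 0, read 1 -> (A,1)->write 0,move R,goto B. Now: state=B, head=1, tape[-2..2]=01000 (head:    ^)
Step 4: in state B at pos 1, read 0 -> (B,0)->write 1,move R,goto A. Now: state=A, head=2, tape[-2..3]=010100 (head:     ^)
Step 5: in state A at pos 2, read 0 -> (A,0)->write 1,move L,goto B. Now: state=B, head=1, tape[-2..3]=010110 (head:    ^)
Head positions at steps 0..5: starting at 0, distinct positions visited = {-1, 0, 1, 2} -> 4 position(s)

Answer: 4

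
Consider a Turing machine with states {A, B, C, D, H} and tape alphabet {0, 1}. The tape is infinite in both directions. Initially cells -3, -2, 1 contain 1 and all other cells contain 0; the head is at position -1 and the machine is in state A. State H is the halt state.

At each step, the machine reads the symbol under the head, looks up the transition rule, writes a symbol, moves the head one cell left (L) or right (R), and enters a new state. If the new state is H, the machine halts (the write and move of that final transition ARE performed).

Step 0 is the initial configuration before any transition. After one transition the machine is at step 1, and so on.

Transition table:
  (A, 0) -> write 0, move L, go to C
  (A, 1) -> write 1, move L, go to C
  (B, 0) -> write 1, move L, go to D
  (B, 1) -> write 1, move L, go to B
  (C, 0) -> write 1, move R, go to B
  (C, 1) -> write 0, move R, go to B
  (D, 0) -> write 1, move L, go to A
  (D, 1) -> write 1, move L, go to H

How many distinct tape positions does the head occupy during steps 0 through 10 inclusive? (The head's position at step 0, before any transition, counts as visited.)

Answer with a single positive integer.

Step 1: in state A at pos -1, read 0 -> (A,0)->write 0,move L,goto C. Now: state=C, head=-2, tape[-4..2]=0110010 (head:   ^)
Step 2: in state C at pos -2, read 1 -> (C,1)->write 0,move R,goto B. Now: state=B, head=-1, tape[-4..2]=0100010 (head:    ^)
Step 3: in state B at pos -1, read 0 -> (B,0)->write 1,move L,goto D. Now: state=D, head=-2, tape[-4..2]=0101010 (head:   ^)
Step 4: in state D at pos -2, read 0 -> (D,0)->write 1,move L,goto A. Now: state=A, head=-3, tape[-4..2]=0111010 (head:  ^)
Step 5: in state A at pos -3, read 1 -> (A,1)->write 1,move L,goto C. Now: state=C, head=-4, tape[-5..2]=00111010 (head:  ^)
Step 6: in state C at pos -4, read 0 -> (C,0)->write 1,move R,goto B. Now: state=B, head=-3, tape[-5..2]=01111010 (head:   ^)
Step 7: in state B at pos -3, read 1 -> (B,1)->write 1,move L,goto B. Now: state=B, head=-4, tape[-5..2]=01111010 (head:  ^)
Step 8: in state B at pos -4, read 1 -> (B,1)->write 1,move L,goto B. Now: state=B, head=-5, tape[-6..2]=001111010 (head:  ^)
Step 9: in state B at pos -5, read 0 -> (B,0)->write 1,move L,goto D. Now: state=D, head=-6, tape[-7..2]=0011111010 (head:  ^)
Step 10: in state D at pos -6, read 0 -> (D,0)->write 1,move L,goto A. Now: state=A, head=-7, tape[-8..2]=00111111010 (head:  ^)
Head positions at steps 0..10: starting at -1, distinct positions visited = {-7, -6, -5, -4, -3, -2, -1} -> 7 position(s)

Answer: 7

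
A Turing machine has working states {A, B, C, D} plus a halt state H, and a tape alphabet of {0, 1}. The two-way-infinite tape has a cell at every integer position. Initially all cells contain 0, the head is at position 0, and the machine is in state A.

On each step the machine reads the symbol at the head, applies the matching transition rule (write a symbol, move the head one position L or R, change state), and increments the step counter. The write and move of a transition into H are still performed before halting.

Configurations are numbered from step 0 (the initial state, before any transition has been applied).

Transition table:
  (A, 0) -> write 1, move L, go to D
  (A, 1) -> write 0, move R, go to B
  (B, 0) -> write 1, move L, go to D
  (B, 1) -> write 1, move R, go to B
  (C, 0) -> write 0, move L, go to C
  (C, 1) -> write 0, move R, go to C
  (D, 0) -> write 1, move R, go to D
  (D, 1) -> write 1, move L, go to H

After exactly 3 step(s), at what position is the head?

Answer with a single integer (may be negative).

Answer: -1

Derivation:
Step 1: in state A at pos 0, read 0 -> (A,0)->write 1,move L,goto D. Now: state=D, head=-1, tape[-2..1]=0010 (head:  ^)
Step 2: in state D at pos -1, read 0 -> (D,0)->write 1,move R,goto D. Now: state=D, head=0, tape[-2..1]=0110 (head:   ^)
Step 3: in state D at pos 0, read 1 -> (D,1)->write 1,move L,goto H. Now: state=H, head=-1, tape[-2..1]=0110 (head:  ^)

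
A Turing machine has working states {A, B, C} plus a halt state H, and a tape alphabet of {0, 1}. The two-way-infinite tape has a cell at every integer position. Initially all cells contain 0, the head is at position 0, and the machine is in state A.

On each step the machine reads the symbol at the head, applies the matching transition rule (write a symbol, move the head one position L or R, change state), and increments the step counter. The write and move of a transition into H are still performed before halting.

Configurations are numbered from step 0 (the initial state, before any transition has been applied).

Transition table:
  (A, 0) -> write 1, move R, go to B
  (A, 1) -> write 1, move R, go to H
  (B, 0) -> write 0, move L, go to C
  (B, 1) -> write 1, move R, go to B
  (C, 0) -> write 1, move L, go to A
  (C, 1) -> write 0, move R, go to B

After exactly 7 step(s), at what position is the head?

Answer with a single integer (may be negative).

Answer: 1

Derivation:
Step 1: in state A at pos 0, read 0 -> (A,0)->write 1,move R,goto B. Now: state=B, head=1, tape[-1..2]=0100 (head:   ^)
Step 2: in state B at pos 1, read 0 -> (B,0)->write 0,move L,goto C. Now: state=C, head=0, tape[-1..2]=0100 (head:  ^)
Step 3: in state C at pos 0, read 1 -> (C,1)->write 0,move R,goto B. Now: state=B, head=1, tape[-1..2]=0000 (head:   ^)
Step 4: in state B at pos 1, read 0 -> (B,0)->write 0,move L,goto C. Now: state=C, head=0, tape[-1..2]=0000 (head:  ^)
Step 5: in state C at pos 0, read 0 -> (C,0)->write 1,move L,goto A. Now: state=A, head=-1, tape[-2..2]=00100 (head:  ^)
Step 6: in state A at pos -1, read 0 -> (A,0)->write 1,move R,goto B. Now: state=B, head=0, tape[-2..2]=01100 (head:   ^)
Step 7: in state B at pos 0, read 1 -> (B,1)->write 1,move R,goto B. Now: state=B, head=1, tape[-2..2]=01100 (head:    ^)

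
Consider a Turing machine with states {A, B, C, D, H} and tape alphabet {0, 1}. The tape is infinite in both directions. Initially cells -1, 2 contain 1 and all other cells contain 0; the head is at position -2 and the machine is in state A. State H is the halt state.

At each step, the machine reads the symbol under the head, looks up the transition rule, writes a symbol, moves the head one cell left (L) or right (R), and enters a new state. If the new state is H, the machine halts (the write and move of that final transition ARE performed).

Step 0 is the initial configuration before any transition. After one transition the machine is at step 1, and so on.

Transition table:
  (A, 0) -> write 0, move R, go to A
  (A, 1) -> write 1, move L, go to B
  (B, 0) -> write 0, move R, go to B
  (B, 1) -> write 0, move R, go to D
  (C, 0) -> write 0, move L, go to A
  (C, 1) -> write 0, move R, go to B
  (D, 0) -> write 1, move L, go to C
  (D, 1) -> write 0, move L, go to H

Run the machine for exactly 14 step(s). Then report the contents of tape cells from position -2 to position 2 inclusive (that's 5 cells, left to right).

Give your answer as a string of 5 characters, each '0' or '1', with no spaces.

Step 1: in state A at pos -2, read 0 -> (A,0)->write 0,move R,goto A. Now: state=A, head=-1, tape[-3..3]=0010010 (head:   ^)
Step 2: in state A at pos -1, read 1 -> (A,1)->write 1,move L,goto B. Now: state=B, head=-2, tape[-3..3]=0010010 (head:  ^)
Step 3: in state B at pos -2, read 0 -> (B,0)->write 0,move R,goto B. Now: state=B, head=-1, tape[-3..3]=0010010 (head:   ^)
Step 4: in state B at pos -1, read 1 -> (B,1)->write 0,move R,goto D. Now: state=D, head=0, tape[-3..3]=0000010 (head:    ^)
Step 5: in state D at pos 0, read 0 -> (D,0)->write 1,move L,goto C. Now: state=C, head=-1, tape[-3..3]=0001010 (head:   ^)
Step 6: in state C at pos -1, read 0 -> (C,0)->write 0,move L,goto A. Now: state=A, head=-2, tape[-3..3]=0001010 (head:  ^)
Step 7: in state A at pos -2, read 0 -> (A,0)->write 0,move R,goto A. Now: state=A, head=-1, tape[-3..3]=0001010 (head:   ^)
Step 8: in state A at pos -1, read 0 -> (A,0)->write 0,move R,goto A. Now: state=A, head=0, tape[-3..3]=0001010 (head:    ^)
Step 9: in state A at pos 0, read 1 -> (A,1)->write 1,move L,goto B. Now: state=B, head=-1, tape[-3..3]=0001010 (head:   ^)
Step 10: in state B at pos -1, read 0 -> (B,0)->write 0,move R,goto B. Now: state=B, head=0, tape[-3..3]=0001010 (head:    ^)
Step 11: in state B at pos 0, read 1 -> (B,1)->write 0,move R,goto D. Now: state=D, head=1, tape[-3..3]=0000010 (head:     ^)
Step 12: in state D at pos 1, read 0 -> (D,0)->write 1,move L,goto C. Now: state=C, head=0, tape[-3..3]=0000110 (head:    ^)
Step 13: in state C at pos 0, read 0 -> (C,0)->write 0,move L,goto A. Now: state=A, head=-1, tape[-3..3]=0000110 (head:   ^)
Step 14: in state A at pos -1, read 0 -> (A,0)->write 0,move R,goto A. Now: state=A, head=0, tape[-3..3]=0000110 (head:    ^)

Answer: 00011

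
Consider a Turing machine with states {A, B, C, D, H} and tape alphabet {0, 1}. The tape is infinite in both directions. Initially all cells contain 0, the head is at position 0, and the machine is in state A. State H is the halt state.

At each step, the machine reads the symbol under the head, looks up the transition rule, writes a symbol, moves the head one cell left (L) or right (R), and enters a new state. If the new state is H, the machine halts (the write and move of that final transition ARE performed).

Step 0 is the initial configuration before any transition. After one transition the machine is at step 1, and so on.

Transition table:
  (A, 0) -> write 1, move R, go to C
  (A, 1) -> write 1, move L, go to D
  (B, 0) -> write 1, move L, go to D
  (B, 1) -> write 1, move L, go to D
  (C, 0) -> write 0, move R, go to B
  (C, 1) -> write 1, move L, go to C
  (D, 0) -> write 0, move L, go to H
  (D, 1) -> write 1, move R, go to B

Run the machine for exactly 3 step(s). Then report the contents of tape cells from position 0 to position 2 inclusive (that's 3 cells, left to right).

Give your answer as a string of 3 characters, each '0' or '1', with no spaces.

Step 1: in state A at pos 0, read 0 -> (A,0)->write 1,move R,goto C. Now: state=C, head=1, tape[-1..2]=0100 (head:   ^)
Step 2: in state C at pos 1, read 0 -> (C,0)->write 0,move R,goto B. Now: state=B, head=2, tape[-1..3]=01000 (head:    ^)
Step 3: in state B at pos 2, read 0 -> (B,0)->write 1,move L,goto D. Now: state=D, head=1, tape[-1..3]=01010 (head:   ^)

Answer: 101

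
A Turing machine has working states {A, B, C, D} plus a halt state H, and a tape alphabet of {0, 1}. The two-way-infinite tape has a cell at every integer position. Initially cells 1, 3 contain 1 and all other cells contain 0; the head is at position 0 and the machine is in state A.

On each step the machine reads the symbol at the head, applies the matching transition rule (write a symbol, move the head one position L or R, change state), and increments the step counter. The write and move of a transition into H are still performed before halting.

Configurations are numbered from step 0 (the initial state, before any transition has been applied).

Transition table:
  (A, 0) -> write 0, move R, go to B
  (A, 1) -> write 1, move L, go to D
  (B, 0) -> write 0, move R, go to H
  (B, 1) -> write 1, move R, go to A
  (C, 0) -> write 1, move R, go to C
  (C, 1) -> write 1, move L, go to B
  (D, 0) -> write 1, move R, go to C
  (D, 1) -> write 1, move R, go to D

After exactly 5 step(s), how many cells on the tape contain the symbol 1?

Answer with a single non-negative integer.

Answer: 2

Derivation:
Step 1: in state A at pos 0, read 0 -> (A,0)->write 0,move R,goto B. Now: state=B, head=1, tape[-1..4]=001010 (head:   ^)
Step 2: in state B at pos 1, read 1 -> (B,1)->write 1,move R,goto A. Now: state=A, head=2, tape[-1..4]=001010 (head:    ^)
Step 3: in state A at pos 2, read 0 -> (A,0)->write 0,move R,goto B. Now: state=B, head=3, tape[-1..4]=001010 (head:     ^)
Step 4: in state B at pos 3, read 1 -> (B,1)->write 1,move R,goto A. Now: state=A, head=4, tape[-1..5]=0010100 (head:      ^)
Step 5: in state A at pos 4, read 0 -> (A,0)->write 0,move R,goto B. Now: state=B, head=5, tape[-1..6]=00101000 (head:       ^)
Cells containing 1 after step 5: {1, 3} -> 2 cell(s)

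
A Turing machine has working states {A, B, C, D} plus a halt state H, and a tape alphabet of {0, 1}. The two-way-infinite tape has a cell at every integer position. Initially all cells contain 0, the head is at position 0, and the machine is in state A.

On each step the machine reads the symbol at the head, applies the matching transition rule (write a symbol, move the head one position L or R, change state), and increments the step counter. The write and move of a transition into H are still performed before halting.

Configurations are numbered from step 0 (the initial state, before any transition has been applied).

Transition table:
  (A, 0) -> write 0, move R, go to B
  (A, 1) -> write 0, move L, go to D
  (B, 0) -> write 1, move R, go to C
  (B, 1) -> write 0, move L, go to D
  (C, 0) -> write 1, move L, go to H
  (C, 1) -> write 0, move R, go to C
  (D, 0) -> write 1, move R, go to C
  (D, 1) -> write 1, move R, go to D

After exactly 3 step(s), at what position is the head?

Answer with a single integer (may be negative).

Step 1: in state A at pos 0, read 0 -> (A,0)->write 0,move R,goto B. Now: state=B, head=1, tape[-1..2]=0000 (head:   ^)
Step 2: in state B at pos 1, read 0 -> (B,0)->write 1,move R,goto C. Now: state=C, head=2, tape[-1..3]=00100 (head:    ^)
Step 3: in state C at pos 2, read 0 -> (C,0)->write 1,move L,goto H. Now: state=H, head=1, tape[-1..3]=00110 (head:   ^)

Answer: 1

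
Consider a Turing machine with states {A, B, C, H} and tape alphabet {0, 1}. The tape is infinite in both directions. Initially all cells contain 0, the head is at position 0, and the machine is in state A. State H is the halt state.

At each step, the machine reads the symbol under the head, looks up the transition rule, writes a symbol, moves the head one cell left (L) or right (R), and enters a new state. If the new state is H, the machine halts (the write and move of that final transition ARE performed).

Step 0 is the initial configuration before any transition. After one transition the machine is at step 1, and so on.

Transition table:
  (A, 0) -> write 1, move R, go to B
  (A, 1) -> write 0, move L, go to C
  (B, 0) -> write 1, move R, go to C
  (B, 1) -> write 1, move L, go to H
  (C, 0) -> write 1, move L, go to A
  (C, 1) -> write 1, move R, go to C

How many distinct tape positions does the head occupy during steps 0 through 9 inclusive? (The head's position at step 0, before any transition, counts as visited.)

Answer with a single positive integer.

Step 1: in state A at pos 0, read 0 -> (A,0)->write 1,move R,goto B. Now: state=B, head=1, tape[-1..2]=0100 (head:   ^)
Step 2: in state B at pos 1, read 0 -> (B,0)->write 1,move R,goto C. Now: state=C, head=2, tape[-1..3]=01100 (head:    ^)
Step 3: in state C at pos 2, read 0 -> (C,0)->write 1,move L,goto A. Now: state=A, head=1, tape[-1..3]=01110 (head:   ^)
Step 4: in state A at pos 1, read 1 -> (A,1)->write 0,move L,goto C. Now: state=C, head=0, tape[-1..3]=01010 (head:  ^)
Step 5: in state C at pos 0, read 1 -> (C,1)->write 1,move R,goto C. Now: state=C, head=1, tape[-1..3]=01010 (head:   ^)
Step 6: in state C at pos 1, read 0 -> (C,0)->write 1,move L,goto A. Now: state=A, head=0, tape[-1..3]=01110 (head:  ^)
Step 7: in state A at pos 0, read 1 -> (A,1)->write 0,move L,goto C. Now: state=C, head=-1, tape[-2..3]=000110 (head:  ^)
Step 8: in state C at pos -1, read 0 -> (C,0)->write 1,move L,goto A. Now: state=A, head=-2, tape[-3..3]=0010110 (head:  ^)
Step 9: in state A at pos -2, read 0 -> (A,0)->write 1,move R,goto B. Now: state=B, head=-1, tape[-3..3]=0110110 (head:   ^)
Head positions at steps 0..9: starting at 0, distinct positions visited = {-2, -1, 0, 1, 2} -> 5 position(s)

Answer: 5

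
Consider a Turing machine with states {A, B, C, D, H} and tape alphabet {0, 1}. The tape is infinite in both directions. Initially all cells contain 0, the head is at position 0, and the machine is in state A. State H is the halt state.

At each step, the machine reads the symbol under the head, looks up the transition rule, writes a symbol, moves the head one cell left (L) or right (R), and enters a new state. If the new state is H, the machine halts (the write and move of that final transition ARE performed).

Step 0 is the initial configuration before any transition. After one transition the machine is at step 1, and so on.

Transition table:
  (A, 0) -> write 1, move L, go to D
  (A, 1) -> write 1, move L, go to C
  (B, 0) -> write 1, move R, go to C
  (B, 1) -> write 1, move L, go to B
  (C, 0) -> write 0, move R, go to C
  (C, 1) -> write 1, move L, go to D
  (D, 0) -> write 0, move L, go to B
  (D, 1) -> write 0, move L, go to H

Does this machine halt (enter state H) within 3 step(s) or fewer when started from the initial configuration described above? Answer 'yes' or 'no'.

Answer: no

Derivation:
Step 1: in state A at pos 0, read 0 -> (A,0)->write 1,move L,goto D. Now: state=D, head=-1, tape[-2..1]=0010 (head:  ^)
Step 2: in state D at pos -1, read 0 -> (D,0)->write 0,move L,goto B. Now: state=B, head=-2, tape[-3..1]=00010 (head:  ^)
Step 3: in state B at pos -2, read 0 -> (B,0)->write 1,move R,goto C. Now: state=C, head=-1, tape[-3..1]=01010 (head:   ^)
After 3 step(s): state = C (not H) -> not halted within 3 -> no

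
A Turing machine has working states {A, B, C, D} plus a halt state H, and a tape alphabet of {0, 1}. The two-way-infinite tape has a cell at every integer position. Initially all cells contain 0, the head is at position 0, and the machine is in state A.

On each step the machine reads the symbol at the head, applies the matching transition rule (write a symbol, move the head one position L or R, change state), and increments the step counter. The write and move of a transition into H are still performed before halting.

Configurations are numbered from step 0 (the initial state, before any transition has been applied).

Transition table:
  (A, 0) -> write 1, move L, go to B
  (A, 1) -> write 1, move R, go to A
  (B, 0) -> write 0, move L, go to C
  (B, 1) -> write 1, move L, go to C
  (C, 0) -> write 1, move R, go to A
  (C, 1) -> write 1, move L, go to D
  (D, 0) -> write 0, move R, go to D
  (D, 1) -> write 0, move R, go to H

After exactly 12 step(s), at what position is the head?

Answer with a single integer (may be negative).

Answer: -2

Derivation:
Step 1: in state A at pos 0, read 0 -> (A,0)->write 1,move L,goto B. Now: state=B, head=-1, tape[-2..1]=0010 (head:  ^)
Step 2: in state B at pos -1, read 0 -> (B,0)->write 0,move L,goto C. Now: state=C, head=-2, tape[-3..1]=00010 (head:  ^)
Step 3: in state C at pos -2, read 0 -> (C,0)->write 1,move R,goto A. Now: state=A, head=-1, tape[-3..1]=01010 (head:   ^)
Step 4: in state A at pos -1, read 0 -> (A,0)->write 1,move L,goto B. Now: state=B, head=-2, tape[-3..1]=01110 (head:  ^)
Step 5: in state B at pos -2, read 1 -> (B,1)->write 1,move L,goto C. Now: state=C, head=-3, tape[-4..1]=001110 (head:  ^)
Step 6: in state C at pos -3, read 0 -> (C,0)->write 1,move R,goto A. Now: state=A, head=-2, tape[-4..1]=011110 (head:   ^)
Step 7: in state A at pos -2, read 1 -> (A,1)->write 1,move R,goto A. Now: state=A, head=-1, tape[-4..1]=011110 (head:    ^)
Step 8: in state A at pos -1, read 1 -> (A,1)->write 1,move R,goto A. Now: state=A, head=0, tape[-4..1]=011110 (head:     ^)
Step 9: in state A at pos 0, read 1 -> (A,1)->write 1,move R,goto A. Now: state=A, head=1, tape[-4..2]=0111100 (head:      ^)
Step 10: in state A at pos 1, read 0 -> (A,0)->write 1,move L,goto B. Now: state=B, head=0, tape[-4..2]=0111110 (head:     ^)
Step 11: in state B at pos 0, read 1 -> (B,1)->write 1,move L,goto C. Now: state=C, head=-1, tape[-4..2]=0111110 (head:    ^)
Step 12: in state C at pos -1, read 1 -> (C,1)->write 1,move L,goto D. Now: state=D, head=-2, tape[-4..2]=0111110 (head:   ^)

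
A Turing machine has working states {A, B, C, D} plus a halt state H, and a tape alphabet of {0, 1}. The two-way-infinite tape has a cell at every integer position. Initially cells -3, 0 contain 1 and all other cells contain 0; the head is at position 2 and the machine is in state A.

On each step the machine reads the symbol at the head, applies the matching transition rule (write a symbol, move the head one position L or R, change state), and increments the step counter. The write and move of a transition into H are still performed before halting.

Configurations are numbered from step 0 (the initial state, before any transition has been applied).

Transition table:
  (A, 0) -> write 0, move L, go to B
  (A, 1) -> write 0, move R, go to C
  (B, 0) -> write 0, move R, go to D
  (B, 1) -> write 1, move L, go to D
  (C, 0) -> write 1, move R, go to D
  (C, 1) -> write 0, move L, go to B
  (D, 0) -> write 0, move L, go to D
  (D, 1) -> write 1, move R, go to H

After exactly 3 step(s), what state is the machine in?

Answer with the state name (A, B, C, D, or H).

Answer: D

Derivation:
Step 1: in state A at pos 2, read 0 -> (A,0)->write 0,move L,goto B. Now: state=B, head=1, tape[-4..3]=01001000 (head:      ^)
Step 2: in state B at pos 1, read 0 -> (B,0)->write 0,move R,goto D. Now: state=D, head=2, tape[-4..3]=01001000 (head:       ^)
Step 3: in state D at pos 2, read 0 -> (D,0)->write 0,move L,goto D. Now: state=D, head=1, tape[-4..3]=01001000 (head:      ^)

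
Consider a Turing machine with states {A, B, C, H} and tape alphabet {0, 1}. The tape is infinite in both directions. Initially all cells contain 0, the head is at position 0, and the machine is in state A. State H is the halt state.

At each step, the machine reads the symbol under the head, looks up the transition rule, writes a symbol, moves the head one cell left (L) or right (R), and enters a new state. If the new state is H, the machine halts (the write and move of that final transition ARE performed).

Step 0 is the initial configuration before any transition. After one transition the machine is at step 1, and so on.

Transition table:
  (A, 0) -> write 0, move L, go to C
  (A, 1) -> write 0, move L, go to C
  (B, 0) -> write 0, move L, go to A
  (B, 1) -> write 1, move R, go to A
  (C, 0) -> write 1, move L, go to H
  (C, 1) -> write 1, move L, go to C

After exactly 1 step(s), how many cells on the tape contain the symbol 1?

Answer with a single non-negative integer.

Step 1: in state A at pos 0, read 0 -> (A,0)->write 0,move L,goto C. Now: state=C, head=-1, tape[-2..1]=0000 (head:  ^)
No cell contains 1 after step 1 -> 0 cell(s)

Answer: 0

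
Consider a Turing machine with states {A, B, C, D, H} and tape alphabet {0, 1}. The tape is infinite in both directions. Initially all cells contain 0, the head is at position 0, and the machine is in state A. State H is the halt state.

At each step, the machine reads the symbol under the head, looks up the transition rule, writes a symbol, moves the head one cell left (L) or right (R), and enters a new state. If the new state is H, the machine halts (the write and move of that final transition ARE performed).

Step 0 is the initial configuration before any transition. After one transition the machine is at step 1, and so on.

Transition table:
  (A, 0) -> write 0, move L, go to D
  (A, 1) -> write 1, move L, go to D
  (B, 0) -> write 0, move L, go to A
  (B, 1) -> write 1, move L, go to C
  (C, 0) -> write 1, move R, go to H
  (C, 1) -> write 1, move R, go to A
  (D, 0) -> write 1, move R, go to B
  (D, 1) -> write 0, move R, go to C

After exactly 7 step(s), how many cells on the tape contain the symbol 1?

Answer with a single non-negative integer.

Step 1: in state A at pos 0, read 0 -> (A,0)->write 0,move L,goto D. Now: state=D, head=-1, tape[-2..1]=0000 (head:  ^)
Step 2: in state D at pos -1, read 0 -> (D,0)->write 1,move R,goto B. Now: state=B, head=0, tape[-2..1]=0100 (head:   ^)
Step 3: in state B at pos 0, read 0 -> (B,0)->write 0,move L,goto A. Now: state=A, head=-1, tape[-2..1]=0100 (head:  ^)
Step 4: in state A at pos -1, read 1 -> (A,1)->write 1,move L,goto D. Now: state=D, head=-2, tape[-3..1]=00100 (head:  ^)
Step 5: in state D at pos -2, read 0 -> (D,0)->write 1,move R,goto B. Now: state=B, head=-1, tape[-3..1]=01100 (head:   ^)
Step 6: in state B at pos -1, read 1 -> (B,1)->write 1,move L,goto C. Now: state=C, head=-2, tape[-3..1]=01100 (head:  ^)
Step 7: in state C at pos -2, read 1 -> (C,1)->write 1,move R,goto A. Now: state=A, head=-1, tape[-3..1]=01100 (head:   ^)
Cells containing 1 after step 7: {-2, -1} -> 2 cell(s)

Answer: 2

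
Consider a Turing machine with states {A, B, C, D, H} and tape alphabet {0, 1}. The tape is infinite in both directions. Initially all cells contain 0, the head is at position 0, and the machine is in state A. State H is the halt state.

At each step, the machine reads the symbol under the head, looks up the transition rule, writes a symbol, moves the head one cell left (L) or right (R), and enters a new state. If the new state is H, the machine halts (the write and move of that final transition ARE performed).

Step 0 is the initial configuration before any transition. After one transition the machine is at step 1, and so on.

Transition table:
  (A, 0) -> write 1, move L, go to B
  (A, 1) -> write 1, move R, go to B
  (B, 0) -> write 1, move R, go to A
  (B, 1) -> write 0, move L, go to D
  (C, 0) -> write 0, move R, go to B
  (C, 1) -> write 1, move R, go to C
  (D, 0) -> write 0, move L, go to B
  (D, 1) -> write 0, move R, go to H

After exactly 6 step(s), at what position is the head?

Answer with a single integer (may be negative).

Answer: 0

Derivation:
Step 1: in state A at pos 0, read 0 -> (A,0)->write 1,move L,goto B. Now: state=B, head=-1, tape[-2..1]=0010 (head:  ^)
Step 2: in state B at pos -1, read 0 -> (B,0)->write 1,move R,goto A. Now: state=A, head=0, tape[-2..1]=0110 (head:   ^)
Step 3: in state A at pos 0, read 1 -> (A,1)->write 1,move R,goto B. Now: state=B, head=1, tape[-2..2]=01100 (head:    ^)
Step 4: in state B at pos 1, read 0 -> (B,0)->write 1,move R,goto A. Now: state=A, head=2, tape[-2..3]=011100 (head:     ^)
Step 5: in state A at pos 2, read 0 -> (A,0)->write 1,move L,goto B. Now: state=B, head=1, tape[-2..3]=011110 (head:    ^)
Step 6: in state B at pos 1, read 1 -> (B,1)->write 0,move L,goto D. Now: state=D, head=0, tape[-2..3]=011010 (head:   ^)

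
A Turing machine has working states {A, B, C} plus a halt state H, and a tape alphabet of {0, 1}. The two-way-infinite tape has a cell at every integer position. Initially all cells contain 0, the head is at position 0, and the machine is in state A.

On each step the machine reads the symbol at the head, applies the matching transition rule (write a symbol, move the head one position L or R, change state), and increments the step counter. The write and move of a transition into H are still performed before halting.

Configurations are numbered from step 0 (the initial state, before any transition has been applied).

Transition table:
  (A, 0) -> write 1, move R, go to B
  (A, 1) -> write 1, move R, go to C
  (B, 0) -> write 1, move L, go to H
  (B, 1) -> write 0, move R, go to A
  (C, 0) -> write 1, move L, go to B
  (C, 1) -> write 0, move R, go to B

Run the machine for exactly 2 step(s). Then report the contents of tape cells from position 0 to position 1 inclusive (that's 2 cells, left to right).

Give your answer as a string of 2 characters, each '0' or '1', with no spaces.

Step 1: in state A at pos 0, read 0 -> (A,0)->write 1,move R,goto B. Now: state=B, head=1, tape[-1..2]=0100 (head:   ^)
Step 2: in state B at pos 1, read 0 -> (B,0)->write 1,move L,goto H. Now: state=H, head=0, tape[-1..2]=0110 (head:  ^)

Answer: 11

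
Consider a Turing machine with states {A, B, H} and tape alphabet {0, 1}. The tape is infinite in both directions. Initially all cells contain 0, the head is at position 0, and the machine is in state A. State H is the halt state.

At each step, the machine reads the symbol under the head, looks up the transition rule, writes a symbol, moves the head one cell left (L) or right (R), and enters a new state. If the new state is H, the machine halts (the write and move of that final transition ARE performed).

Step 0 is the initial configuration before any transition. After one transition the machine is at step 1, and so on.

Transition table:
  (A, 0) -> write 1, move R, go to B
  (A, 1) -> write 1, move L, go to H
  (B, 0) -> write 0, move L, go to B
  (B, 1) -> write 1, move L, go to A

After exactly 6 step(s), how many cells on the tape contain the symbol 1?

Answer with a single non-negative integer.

Step 1: in state A at pos 0, read 0 -> (A,0)->write 1,move R,goto B. Now: state=B, head=1, tape[-1..2]=0100 (head:   ^)
Step 2: in state B at pos 1, read 0 -> (B,0)->write 0,move L,goto B. Now: state=B, head=0, tape[-1..2]=0100 (head:  ^)
Step 3: in state B at pos 0, read 1 -> (B,1)->write 1,move L,goto A. Now: state=A, head=-1, tape[-2..2]=00100 (head:  ^)
Step 4: in state A at pos -1, read 0 -> (A,0)->write 1,move R,goto B. Now: state=B, head=0, tape[-2..2]=01100 (head:   ^)
Step 5: in state B at pos 0, read 1 -> (B,1)->write 1,move L,goto A. Now: state=A, head=-1, tape[-2..2]=01100 (head:  ^)
Step 6: in state A at pos -1, read 1 -> (A,1)->write 1,move L,goto H. Now: state=H, head=-2, tape[-3..2]=001100 (head:  ^)
Cells containing 1 after step 6: {-1, 0} -> 2 cell(s)

Answer: 2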